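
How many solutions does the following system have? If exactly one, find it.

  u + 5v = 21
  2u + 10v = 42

infinitely many solutions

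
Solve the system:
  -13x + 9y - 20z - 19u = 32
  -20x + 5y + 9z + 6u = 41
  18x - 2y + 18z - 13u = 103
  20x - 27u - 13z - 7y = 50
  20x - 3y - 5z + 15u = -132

Row-reduce the augmented matrix:
R1 ← R1 / (-13).
R2 ← R2 + 20·R1.
R3 ← R3 − 18·R1.
R4 ← R4 − 20·R1.
R5 ← R5 − 20·R1.
R2 ← R2 / (-115/13).
R1 ← R1 + 9/13·R2.
R3 ← R3 − 136/13·R2.
R4 ← R4 − 89/13·R2.
R5 ← R5 − 141/13·R2.
R3 ← R3 / (4294/115).
R1 ← R1 + 181/115·R3.
R2 ← R2 + 517/115·R3.
R4 ← R4 + 1494/115·R3.
R5 ← R5 − 1494/115·R3.
R4 ← R4 / (-60428/2147).
R1 ← R1 + 5137/4294·R4.
R2 ← R2 + 15883/4294·R4.
R3 ← R3 − 271/4294·R4.
R5 ← R5 − 60428/2147·R4.
R5 reduces to 0 = 0, so the extra equation is consistent.
Reading off the reduced rows gives x = -2, y = -1, z = 4, u = -5.

x = -2, y = -1, z = 4, u = -5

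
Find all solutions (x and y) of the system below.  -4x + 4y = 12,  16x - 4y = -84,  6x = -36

Row-reduce the augmented matrix:
R1 ← R1 / (-4).
R2 ← R2 − 16·R1.
R3 ← R3 − 6·R1.
R2 ← R2 / (12).
R1 ← R1 + 1·R2.
R3 ← R3 − 6·R2.
R3 reduces to 0 = 0, so the extra equation is consistent.
Reading off the reduced rows gives x = -6, y = -3.

x = -6, y = -3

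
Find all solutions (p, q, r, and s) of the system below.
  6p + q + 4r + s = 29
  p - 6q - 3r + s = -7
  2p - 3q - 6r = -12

infinitely many solutions

Row-reduce:
R1 ← R1 / (6).
R2 ← R2 − 1·R1.
R3 ← R3 − 2·R1.
R2 ← R2 / (-37/6).
R1 ← R1 − 1/6·R2.
R3 ← R3 + 10/3·R2.
R3 ← R3 / (-198/37).
R1 ← R1 − 21/37·R3.
R2 ← R2 − 22/37·R3.
Rank is 3 with 4 unknowns, leaving s free.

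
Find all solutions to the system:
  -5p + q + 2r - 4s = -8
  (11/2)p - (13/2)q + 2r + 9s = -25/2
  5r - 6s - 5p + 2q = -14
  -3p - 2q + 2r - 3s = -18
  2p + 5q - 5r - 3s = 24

Row-reduce:
R1 ← R1 / (-5).
R2 ← R2 − 11/2·R1.
R3 ← R3 + 5·R1.
R4 ← R4 + 3·R1.
R5 ← R5 − 2·R1.
R2 ← R2 / (-27/5).
R1 ← R1 + 1/5·R2.
R3 ← R3 − 1·R2.
R4 ← R4 + 13/5·R2.
R5 ← R5 − 27/5·R2.
R3 ← R3 / (34/9).
R1 ← R1 + 5/9·R3.
R2 ← R2 + 7/9·R3.
R4 ← R4 + 11/9·R3.
R4 ← R4 / (-325/102).
R1 ← R1 − 47/102·R4.
R2 ← R2 + 37/34·R4.
R3 ← R3 + 31/102·R4.
Row 5 reduces to 0 = -1/2, a contradiction. The system is inconsistent.

no solution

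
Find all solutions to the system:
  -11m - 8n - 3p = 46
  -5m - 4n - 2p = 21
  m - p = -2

no solution

Row-reduce:
R1 ← R1 / (-11).
R2 ← R2 + 5·R1.
R3 ← R3 − 1·R1.
R2 ← R2 / (-4/11).
R1 ← R1 − 8/11·R2.
R3 ← R3 + 8/11·R2.
Row 3 reduces to 0 = 2, a contradiction. The system is inconsistent.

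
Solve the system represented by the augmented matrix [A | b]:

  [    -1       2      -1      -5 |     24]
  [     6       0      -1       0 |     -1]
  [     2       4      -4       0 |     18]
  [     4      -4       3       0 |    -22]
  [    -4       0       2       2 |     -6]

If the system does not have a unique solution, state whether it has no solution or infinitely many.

Row-reduce:
R1 ← R1 / (-1).
R2 ← R2 − 6·R1.
R3 ← R3 − 2·R1.
R4 ← R4 − 4·R1.
R5 ← R5 + 4·R1.
R2 ← R2 / (12).
R1 ← R1 + 2·R2.
R3 ← R3 − 8·R2.
R4 ← R4 − 4·R2.
R5 ← R5 + 8·R2.
R3 ← R3 / (-4/3).
R1 ← R1 + 1/6·R3.
R2 ← R2 + 7/12·R3.
R4 ← R4 − 4/3·R3.
R5 ← R5 − 4/3·R3.
Swap R4 and R5.
R4 ← R4 / (12).
R1 ← R1 + 5/4·R4.
R2 ← R2 + 55/8·R4.
R3 ← R3 + 15/2·R4.
Row 5 reduces to 0 = -3, a contradiction. The system is inconsistent.

no solution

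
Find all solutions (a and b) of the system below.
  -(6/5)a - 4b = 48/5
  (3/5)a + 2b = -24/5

infinitely many solutions

Row-reduce:
R1 ← R1 / (-6/5).
R2 ← R2 − 3/5·R1.
Rank is 1 with 2 unknowns, leaving b free.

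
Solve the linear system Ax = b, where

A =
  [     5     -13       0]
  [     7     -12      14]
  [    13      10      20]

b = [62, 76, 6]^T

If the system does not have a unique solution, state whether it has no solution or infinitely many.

x_1 = 2, x_2 = -4, x_3 = 1

Row-reduce the augmented matrix:
R1 ← R1 / (5).
R2 ← R2 − 7·R1.
R3 ← R3 − 13·R1.
R2 ← R2 / (31/5).
R1 ← R1 + 13/5·R2.
R3 ← R3 − 219/5·R2.
R3 ← R3 / (-2446/31).
R1 ← R1 − 182/31·R3.
R2 ← R2 − 70/31·R3.
Reading off the reduced rows gives x_1 = 2, x_2 = -4, x_3 = 1.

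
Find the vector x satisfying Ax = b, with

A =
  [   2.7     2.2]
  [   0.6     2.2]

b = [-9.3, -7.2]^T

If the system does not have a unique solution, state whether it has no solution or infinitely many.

Row-reduce the augmented matrix:
R1 ← R1 / (27/10).
R2 ← R2 − 3/5·R1.
R2 ← R2 / (77/45).
R1 ← R1 − 22/27·R2.
Reading off the reduced rows gives x_1 = -1, x_2 = -3.

x_1 = -1, x_2 = -3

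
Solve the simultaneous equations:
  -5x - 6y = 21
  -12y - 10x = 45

no solution

Row-reduce:
R1 ← R1 / (-5).
R2 ← R2 + 10·R1.
Row 2 reduces to 0 = 3, a contradiction. The system is inconsistent.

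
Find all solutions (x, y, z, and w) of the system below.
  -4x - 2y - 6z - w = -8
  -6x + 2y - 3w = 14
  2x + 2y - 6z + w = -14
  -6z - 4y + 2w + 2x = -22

Row-reduce:
R1 ← R1 / (-4).
R2 ← R2 + 6·R1.
R3 ← R3 − 2·R1.
R4 ← R4 − 2·R1.
R2 ← R2 / (5).
R1 ← R1 − 1/2·R2.
R3 ← R3 − 1·R2.
R4 ← R4 + 5·R2.
R3 ← R3 / (-54/5).
R1 ← R1 − 3/5·R3.
R2 ← R2 − 9/5·R3.
Rank is 3 with 4 unknowns, leaving w free.

infinitely many solutions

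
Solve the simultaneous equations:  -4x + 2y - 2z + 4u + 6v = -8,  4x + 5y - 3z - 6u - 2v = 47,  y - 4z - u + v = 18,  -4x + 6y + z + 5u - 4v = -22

infinitely many solutions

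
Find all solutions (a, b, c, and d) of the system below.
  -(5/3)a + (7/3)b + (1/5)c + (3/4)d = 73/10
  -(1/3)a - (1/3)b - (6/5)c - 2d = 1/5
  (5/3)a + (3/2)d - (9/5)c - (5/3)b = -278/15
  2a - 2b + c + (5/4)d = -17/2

no solution

Row-reduce:
R1 ← R1 / (-5/3).
R2 ← R2 + 1/3·R1.
R3 ← R3 − 5/3·R1.
R4 ← R4 − 2·R1.
R2 ← R2 / (-4/5).
R1 ← R1 + 7/5·R2.
R3 ← R3 − 2/3·R2.
R4 ← R4 − 4/5·R2.
R3 ← R3 / (-79/30).
R1 ← R1 − 41/20·R3.
R2 ← R2 − 31/20·R3.
Row 4 reduces to 0 = -1, a contradiction. The system is inconsistent.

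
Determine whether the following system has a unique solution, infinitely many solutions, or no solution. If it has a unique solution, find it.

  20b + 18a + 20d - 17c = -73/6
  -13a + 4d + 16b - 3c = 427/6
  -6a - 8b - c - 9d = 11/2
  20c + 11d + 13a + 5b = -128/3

a = -3, b = 2, c = -1/2, d = -1/3

Row-reduce the augmented matrix:
R1 ← R1 / (18).
R2 ← R2 + 13·R1.
R3 ← R3 + 6·R1.
R4 ← R4 − 13·R1.
R2 ← R2 / (274/9).
R1 ← R1 − 10/9·R2.
R3 ← R3 + 4/3·R2.
R4 ← R4 + 85/9·R2.
R3 ← R3 / (-1005/137).
R1 ← R1 + 53/137·R3.
R2 ← R2 + 275/548·R3.
R4 ← R4 − 15091/548·R3.
R4 ← R4 / (-13867/4020).
R1 ← R1 − 521/1005·R4.
R2 ← R2 − 571/804·R4.
R3 ← R3 − 209/1005·R4.
Reading off the reduced rows gives a = -3, b = 2, c = -1/2, d = -1/3.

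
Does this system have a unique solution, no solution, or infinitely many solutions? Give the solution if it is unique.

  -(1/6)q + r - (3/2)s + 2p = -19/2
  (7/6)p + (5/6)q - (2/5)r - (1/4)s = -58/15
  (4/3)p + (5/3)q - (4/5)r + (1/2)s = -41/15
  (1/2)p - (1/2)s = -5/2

infinitely many solutions

Row-reduce:
R1 ← R1 / (2).
R2 ← R2 − 7/6·R1.
R3 ← R3 − 4/3·R1.
R4 ← R4 − 1/2·R1.
R2 ← R2 / (67/72).
R1 ← R1 + 1/12·R2.
R3 ← R3 − 16/9·R2.
R4 ← R4 − 1/24·R2.
R3 ← R3 / (138/335).
R1 ← R1 − 138/335·R3.
R2 ← R2 + 354/335·R3.
R4 ← R4 + 69/335·R3.
Rank is 3 with 4 unknowns, leaving s free.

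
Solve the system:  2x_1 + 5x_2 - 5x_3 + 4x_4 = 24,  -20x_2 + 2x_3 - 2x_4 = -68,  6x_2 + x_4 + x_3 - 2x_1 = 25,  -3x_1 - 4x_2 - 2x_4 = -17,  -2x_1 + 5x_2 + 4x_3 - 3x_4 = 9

Row-reduce:
R1 ← R1 / (2).
R3 ← R3 + 2·R1.
R4 ← R4 + 3·R1.
R5 ← R5 + 2·R1.
R2 ← R2 / (-20).
R1 ← R1 − 5/2·R2.
R3 ← R3 − 11·R2.
R4 ← R4 − 7/2·R2.
R5 ← R5 − 10·R2.
R3 ← R3 / (-29/10).
R1 ← R1 + 9/4·R3.
R2 ← R2 + 1/10·R3.
R4 ← R4 + 143/20·R3.
R4 ← R4 / (-173/29).
R1 ← R1 + 37/29·R4.
R2 ← R2 + 1/29·R4.
R3 ← R3 + 39/29·R4.
Row 5 reduces to 0 = -1, a contradiction. The system is inconsistent.

no solution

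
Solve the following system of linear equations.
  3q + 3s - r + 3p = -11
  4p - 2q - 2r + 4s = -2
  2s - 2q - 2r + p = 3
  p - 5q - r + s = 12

no solution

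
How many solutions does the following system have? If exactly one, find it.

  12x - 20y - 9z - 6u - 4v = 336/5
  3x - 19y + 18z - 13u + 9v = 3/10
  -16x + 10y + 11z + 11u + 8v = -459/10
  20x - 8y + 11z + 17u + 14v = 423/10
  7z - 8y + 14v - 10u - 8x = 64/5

x = 1, y = -2, z = -3, u = 1/2, v = 11/5

Row-reduce the augmented matrix:
R1 ← R1 / (12).
R2 ← R2 − 3·R1.
R3 ← R3 + 16·R1.
R4 ← R4 − 20·R1.
R5 ← R5 + 8·R1.
R2 ← R2 / (-14).
R1 ← R1 + 5/3·R2.
R3 ← R3 + 50/3·R2.
R4 ← R4 − 76/3·R2.
R5 ← R5 + 64/3·R2.
R3 ← R3 / (-703/28).
R1 ← R1 + 177/56·R3.
R2 ← R2 + 81/56·R3.
R4 ← R4 − 877/14·R3.
R5 ← R5 + 209/7·R3.
R4 ← R4 / (33627/703).
R1 ← R1 + 5197/4218·R4.
R2 ← R2 + 197/1406·R4.
R3 ← R3 + 1402/2109·R4.
R5 ← R5 + 604/37·R4.
R5 ← R5 / (139478/11209).
R1 ← R1 − 492/11209·R5.
R2 ← R2 + 1525/11209·R5.
R3 ← R3 − 6572/11209·R5.
R4 ← R4 − 3682/11209·R5.
Reading off the reduced rows gives x = 1, y = -2, z = -3, u = 1/2, v = 11/5.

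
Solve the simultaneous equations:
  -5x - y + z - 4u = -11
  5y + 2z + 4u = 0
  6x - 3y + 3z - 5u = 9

infinitely many solutions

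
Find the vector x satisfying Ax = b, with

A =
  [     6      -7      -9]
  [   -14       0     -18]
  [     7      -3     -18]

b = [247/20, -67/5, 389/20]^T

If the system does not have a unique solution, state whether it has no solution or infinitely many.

x_1 = 8/5, x_2 = 1/4, x_3 = -1/2

Row-reduce the augmented matrix:
R1 ← R1 / (6).
R2 ← R2 + 14·R1.
R3 ← R3 − 7·R1.
R2 ← R2 / (-49/3).
R1 ← R1 + 7/6·R2.
R3 ← R3 − 31/6·R2.
R3 ← R3 / (-972/49).
R1 ← R1 − 9/7·R3.
R2 ← R2 − 117/49·R3.
Reading off the reduced rows gives x_1 = 8/5, x_2 = 1/4, x_3 = -1/2.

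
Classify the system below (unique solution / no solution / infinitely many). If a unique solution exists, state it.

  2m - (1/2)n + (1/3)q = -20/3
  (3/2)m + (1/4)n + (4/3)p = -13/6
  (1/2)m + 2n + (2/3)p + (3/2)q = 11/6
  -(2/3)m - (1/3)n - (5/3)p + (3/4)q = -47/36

Row-reduce the augmented matrix:
R1 ← R1 / (2).
R2 ← R2 − 3/2·R1.
R3 ← R3 − 1/2·R1.
R4 ← R4 + 2/3·R1.
R2 ← R2 / (5/8).
R1 ← R1 + 1/4·R2.
R3 ← R3 − 17/8·R2.
R4 ← R4 + 1/2·R2.
R3 ← R3 / (-58/15).
R1 ← R1 − 8/15·R3.
R2 ← R2 − 32/15·R3.
R4 ← R4 + 3/5·R3.
R4 ← R4 / (323/1044).
R1 ← R1 − 11/29·R4.
R2 ← R2 − 74/87·R4.
R3 ← R3 + 17/29·R4.
Reading off the reduced rows gives m = -8/3, n = 2, p = 1, q = -1.

m = -8/3, n = 2, p = 1, q = -1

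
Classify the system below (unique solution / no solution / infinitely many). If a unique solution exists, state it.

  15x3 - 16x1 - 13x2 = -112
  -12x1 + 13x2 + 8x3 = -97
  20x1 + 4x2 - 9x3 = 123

Row-reduce the augmented matrix:
R1 ← R1 / (-16).
R2 ← R2 + 12·R1.
R3 ← R3 − 20·R1.
R2 ← R2 / (91/4).
R1 ← R1 − 13/16·R2.
R3 ← R3 + 49/4·R2.
R3 ← R3 / (8).
R1 ← R1 + 23/28·R3.
R2 ← R2 + 1/7·R3.
Reading off the reduced rows gives x1 = 5, x2 = -1, x3 = -3.

x1 = 5, x2 = -1, x3 = -3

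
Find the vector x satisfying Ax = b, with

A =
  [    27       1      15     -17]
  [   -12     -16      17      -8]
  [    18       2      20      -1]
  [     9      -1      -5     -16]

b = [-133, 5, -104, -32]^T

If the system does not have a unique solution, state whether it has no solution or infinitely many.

no solution

Row-reduce:
R1 ← R1 / (27).
R2 ← R2 + 12·R1.
R3 ← R3 − 18·R1.
R4 ← R4 − 9·R1.
R2 ← R2 / (-140/9).
R1 ← R1 − 1/27·R2.
R3 ← R3 − 4/3·R2.
R4 ← R4 + 4/3·R2.
R3 ← R3 / (421/35).
R1 ← R1 − 257/420·R3.
R2 ← R2 + 213/140·R3.
R4 ← R4 + 421/35·R3.
Row 4 reduces to 0 = -3, a contradiction. The system is inconsistent.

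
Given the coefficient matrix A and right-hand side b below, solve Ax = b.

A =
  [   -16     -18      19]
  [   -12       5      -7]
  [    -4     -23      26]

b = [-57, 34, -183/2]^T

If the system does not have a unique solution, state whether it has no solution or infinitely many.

Row-reduce:
R1 ← R1 / (-16).
R2 ← R2 + 12·R1.
R3 ← R3 + 4·R1.
R2 ← R2 / (37/2).
R1 ← R1 − 9/8·R2.
R3 ← R3 + 37/2·R2.
Row 3 reduces to 0 = -1/2, a contradiction. The system is inconsistent.

no solution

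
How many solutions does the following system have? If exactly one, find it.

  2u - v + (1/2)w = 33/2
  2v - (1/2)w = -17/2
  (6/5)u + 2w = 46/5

u = 6, v = -4, w = 1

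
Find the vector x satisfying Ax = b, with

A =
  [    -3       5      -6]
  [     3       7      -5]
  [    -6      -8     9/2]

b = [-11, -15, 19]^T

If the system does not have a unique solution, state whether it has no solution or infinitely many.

no solution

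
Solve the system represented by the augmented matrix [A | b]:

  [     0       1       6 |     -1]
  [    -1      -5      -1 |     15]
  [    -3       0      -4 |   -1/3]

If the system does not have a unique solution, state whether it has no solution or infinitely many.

x_1 = -1/3, x_2 = -3, x_3 = 1/3

Row-reduce the augmented matrix:
Swap R1 and R2.
R1 ← R1 / (-1).
R3 ← R3 + 3·R1.
R1 ← R1 − 5·R2.
R3 ← R3 − 15·R2.
R3 ← R3 / (-91).
R1 ← R1 + 29·R3.
R2 ← R2 − 6·R3.
Reading off the reduced rows gives x_1 = -1/3, x_2 = -3, x_3 = 1/3.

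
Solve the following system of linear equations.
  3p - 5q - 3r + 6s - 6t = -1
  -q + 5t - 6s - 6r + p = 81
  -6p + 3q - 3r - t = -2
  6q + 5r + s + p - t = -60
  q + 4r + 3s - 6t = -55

Row-reduce the augmented matrix:
R1 ← R1 / (3).
R2 ← R2 − 1·R1.
R3 ← R3 + 6·R1.
R4 ← R4 − 1·R1.
R2 ← R2 / (2/3).
R1 ← R1 + 5/3·R2.
R3 ← R3 + 7·R2.
R4 ← R4 − 23/3·R2.
R5 ← R5 − 1·R2.
R3 ← R3 / (-123/2).
R1 ← R1 + 27/2·R3.
R2 ← R2 + 15/2·R3.
R4 ← R4 − 127/2·R3.
R5 ← R5 − 23/2·R3.
R4 ← R4 / (683/41).
R1 ← R1 + 90/41·R4.
R2 ← R2 + 132/41·R4.
R3 ← R3 − 48/41·R4.
R5 ← R5 − 63/41·R4.
R5 ← R5 / (-7409/2049).
R1 ← R1 + 17/683·R5.
R2 ← R2 + 116/683·R5.
R3 ← R3 − 437/2049·R5.
R4 ← R4 + 2095/2049·R5.
Reading off the reduced rows gives p = 1, q = -4, r = -6, s = -5, t = 2.

p = 1, q = -4, r = -6, s = -5, t = 2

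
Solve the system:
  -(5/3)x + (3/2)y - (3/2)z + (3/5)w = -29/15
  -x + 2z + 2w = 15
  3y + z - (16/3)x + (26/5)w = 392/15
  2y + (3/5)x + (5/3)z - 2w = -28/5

Row-reduce:
R1 ← R1 / (-5/3).
R2 ← R2 + 1·R1.
R3 ← R3 + 16/3·R1.
R4 ← R4 − 3/5·R1.
R2 ← R2 / (-9/10).
R1 ← R1 + 9/10·R2.
R3 ← R3 + 9/5·R2.
R4 ← R4 − 127/50·R2.
Swap R3 and R4.
R3 ← R3 / (419/45).
R1 ← R1 + 2·R3.
R2 ← R2 + 29/9·R3.
Rank is 3 with 4 unknowns, leaving w free.

infinitely many solutions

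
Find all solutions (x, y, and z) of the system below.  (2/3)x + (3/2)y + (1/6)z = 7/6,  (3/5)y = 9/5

Row-reduce:
R1 ← R1 / (2/3).
R2 ← R2 / (3/5).
R1 ← R1 − 9/4·R2.
Rank is 2 with 3 unknowns, leaving z free.

infinitely many solutions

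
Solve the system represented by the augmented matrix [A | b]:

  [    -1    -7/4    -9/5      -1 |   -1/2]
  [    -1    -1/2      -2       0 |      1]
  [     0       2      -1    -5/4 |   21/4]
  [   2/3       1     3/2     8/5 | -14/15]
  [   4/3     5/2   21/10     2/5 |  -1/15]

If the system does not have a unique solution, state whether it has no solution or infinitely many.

Row-reduce:
R1 ← R1 / (-1).
R2 ← R2 + 1·R1.
R4 ← R4 − 2/3·R1.
R5 ← R5 − 4/3·R1.
R2 ← R2 / (5/4).
R1 ← R1 − 7/4·R2.
R3 ← R3 − 2·R2.
R4 ← R4 + 1/6·R2.
R5 ← R5 − 1/6·R2.
R3 ← R3 / (-17/25).
R1 ← R1 − 52/25·R3.
R2 ← R2 + 4/25·R3.
R4 ← R4 − 41/150·R3.
R5 ← R5 + 41/150·R3.
R4 ← R4 / (-161/2040).
R1 ← R1 + 155/17·R4.
R2 ← R2 − 25/17·R4.
R3 ← R3 − 285/68·R4.
R5 ← R5 − 161/2040·R4.
Row 5 reduces to 0 = -2, a contradiction. The system is inconsistent.

no solution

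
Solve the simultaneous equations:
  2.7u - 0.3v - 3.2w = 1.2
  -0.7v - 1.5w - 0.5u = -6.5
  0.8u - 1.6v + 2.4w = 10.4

Row-reduce the augmented matrix:
R1 ← R1 / (27/10).
R2 ← R2 + 1/2·R1.
R3 ← R3 − 4/5·R1.
R2 ← R2 / (-34/45).
R1 ← R1 + 1/9·R2.
R3 ← R3 + 68/45·R2.
R3 ← R3 / (113/15).
R1 ← R1 + 179/204·R3.
R2 ← R2 − 565/204·R3.
Reading off the reduced rows gives u = 4, v = 0, w = 3.

u = 4, v = 0, w = 3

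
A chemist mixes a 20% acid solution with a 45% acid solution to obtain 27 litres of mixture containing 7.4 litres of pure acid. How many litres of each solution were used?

Let a = litres of solution A, b = litres of solution B.
  a + b = 27
  (1/5)a + (9/20)b = 37/5
From equation 1: a = 27 − b.
Substitute into equation 2 and solve: b = 8.
Then a = 19.

litres of solution A: 19, litres of solution B: 8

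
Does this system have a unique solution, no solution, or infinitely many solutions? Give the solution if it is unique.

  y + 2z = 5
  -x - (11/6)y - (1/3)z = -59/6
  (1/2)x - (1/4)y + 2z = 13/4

x = 4, y = 3, z = 1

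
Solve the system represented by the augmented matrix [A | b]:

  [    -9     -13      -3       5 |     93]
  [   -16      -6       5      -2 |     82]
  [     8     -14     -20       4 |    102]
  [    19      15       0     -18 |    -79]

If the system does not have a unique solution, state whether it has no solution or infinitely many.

x_1 = -4, x_2 = -5, x_3 = -4, x_4 = -4

Row-reduce the augmented matrix:
R1 ← R1 / (-9).
R2 ← R2 + 16·R1.
R3 ← R3 − 8·R1.
R4 ← R4 − 19·R1.
R2 ← R2 / (154/9).
R1 ← R1 − 13/9·R2.
R3 ← R3 + 230/9·R2.
R4 ← R4 + 112/9·R2.
R3 ← R3 / (-557/77).
R1 ← R1 + 83/154·R3.
R2 ← R2 − 93/154·R3.
R4 ← R4 − 13/11·R3.
R4 ← R4 / (-9269/557).
R1 ← R1 − 527/557·R4.
R2 ← R2 + 718/557·R4.
R3 ← R3 − 602/557·R4.
Reading off the reduced rows gives x_1 = -4, x_2 = -5, x_3 = -4, x_4 = -4.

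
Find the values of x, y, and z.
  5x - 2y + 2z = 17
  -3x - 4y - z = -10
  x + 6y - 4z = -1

x = 3, y = 0, z = 1

Row-reduce the augmented matrix:
R1 ← R1 / (5).
R2 ← R2 + 3·R1.
R3 ← R3 − 1·R1.
R2 ← R2 / (-26/5).
R1 ← R1 + 2/5·R2.
R3 ← R3 − 32/5·R2.
R3 ← R3 / (-54/13).
R1 ← R1 − 5/13·R3.
R2 ← R2 + 1/26·R3.
Reading off the reduced rows gives x = 3, y = 0, z = 1.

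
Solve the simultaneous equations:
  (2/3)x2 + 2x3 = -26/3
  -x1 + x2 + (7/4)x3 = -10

Row-reduce:
Swap R1 and R2.
R1 ← R1 / (-1).
R2 ← R2 / (2/3).
R1 ← R1 + 1·R2.
Rank is 2 with 3 unknowns, leaving x3 free.

infinitely many solutions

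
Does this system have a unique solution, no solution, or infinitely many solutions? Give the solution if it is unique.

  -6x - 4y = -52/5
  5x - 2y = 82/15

Row-reduce the augmented matrix:
R1 ← R1 / (-6).
R2 ← R2 − 5·R1.
R2 ← R2 / (-16/3).
R1 ← R1 − 2/3·R2.
Reading off the reduced rows gives x = 4/3, y = 3/5.

x = 4/3, y = 3/5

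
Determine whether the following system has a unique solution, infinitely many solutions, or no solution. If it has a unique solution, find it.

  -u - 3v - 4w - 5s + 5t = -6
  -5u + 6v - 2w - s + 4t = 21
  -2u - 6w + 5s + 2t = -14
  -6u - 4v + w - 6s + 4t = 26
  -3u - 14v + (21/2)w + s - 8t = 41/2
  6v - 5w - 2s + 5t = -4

no solution

Row-reduce:
R1 ← R1 / (-1).
R2 ← R2 + 5·R1.
R3 ← R3 + 2·R1.
R4 ← R4 + 6·R1.
R5 ← R5 + 3·R1.
R2 ← R2 / (21).
R1 ← R1 − 3·R2.
R3 ← R3 − 6·R2.
R4 ← R4 − 14·R2.
R5 ← R5 + 5·R2.
R6 ← R6 − 6·R2.
R3 ← R3 / (-22/7).
R1 ← R1 − 10/7·R3.
R2 ← R2 − 6/7·R3.
R4 ← R4 − 13·R3.
R5 ← R5 − 375/14·R3.
R6 ← R6 + 71/7·R3.
R4 ← R4 / (917/22).
R1 ← R1 − 58/11·R4.
R2 ← R2 − 37/11·R4.
R3 ← R3 + 57/22·R4.
R5 ← R5 − 4009/44·R4.
R6 ← R6 + 773/22·R4.
R5 ← R5 / (-670/917).
R1 ← R1 + 316/917·R5.
R2 ← R2 − 83/917·R5.
R3 ← R3 + 572/917·R5.
R4 ← R4 + 446/917·R5.
R6 ← R6 − 335/917·R5.
Row 6 reduces to 0 = -1/4, a contradiction. The system is inconsistent.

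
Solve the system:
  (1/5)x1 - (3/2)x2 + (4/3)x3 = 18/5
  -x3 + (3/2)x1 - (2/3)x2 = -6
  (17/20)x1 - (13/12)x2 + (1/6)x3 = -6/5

infinitely many solutions

Row-reduce:
R1 ← R1 / (1/5).
R2 ← R2 − 3/2·R1.
R3 ← R3 − 17/20·R1.
R2 ← R2 / (127/12).
R1 ← R1 + 15/2·R2.
R3 ← R3 − 127/24·R2.
Rank is 2 with 3 unknowns, leaving x3 free.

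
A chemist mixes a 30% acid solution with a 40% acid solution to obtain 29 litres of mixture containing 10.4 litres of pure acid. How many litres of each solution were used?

litres of solution A: 12, litres of solution B: 17

Let a = litres of solution A, b = litres of solution B.
  a + b = 29
  (3/10)a + (2/5)b = 52/5
From equation 1: a = 29 − b.
Substitute into equation 2 and solve: b = 17.
Then a = 12.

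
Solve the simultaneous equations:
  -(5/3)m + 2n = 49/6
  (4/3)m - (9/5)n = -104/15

Row-reduce the augmented matrix:
R1 ← R1 / (-5/3).
R2 ← R2 − 4/3·R1.
R2 ← R2 / (-1/5).
R1 ← R1 + 6/5·R2.
Reading off the reduced rows gives m = -5/2, n = 2.

m = -5/2, n = 2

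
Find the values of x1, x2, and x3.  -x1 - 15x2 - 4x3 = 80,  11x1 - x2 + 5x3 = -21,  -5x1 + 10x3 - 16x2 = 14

x1 = 0, x2 = -4, x3 = -5

Row-reduce the augmented matrix:
R1 ← R1 / (-1).
R2 ← R2 − 11·R1.
R3 ← R3 + 5·R1.
R2 ← R2 / (-166).
R1 ← R1 − 15·R2.
R3 ← R3 − 59·R2.
R3 ← R3 / (2679/166).
R1 ← R1 − 79/166·R3.
R2 ← R2 − 39/166·R3.
Reading off the reduced rows gives x1 = 0, x2 = -4, x3 = -5.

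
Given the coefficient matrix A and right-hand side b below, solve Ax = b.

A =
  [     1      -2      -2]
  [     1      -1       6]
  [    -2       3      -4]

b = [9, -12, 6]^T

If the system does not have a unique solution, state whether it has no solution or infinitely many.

no solution

Row-reduce:
R2 ← R2 − 1·R1.
R3 ← R3 + 2·R1.
R1 ← R1 + 2·R2.
R3 ← R3 + 1·R2.
Row 3 reduces to 0 = 3, a contradiction. The system is inconsistent.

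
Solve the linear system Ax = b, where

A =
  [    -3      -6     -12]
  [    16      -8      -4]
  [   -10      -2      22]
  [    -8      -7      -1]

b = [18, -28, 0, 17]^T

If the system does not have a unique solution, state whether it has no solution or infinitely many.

no solution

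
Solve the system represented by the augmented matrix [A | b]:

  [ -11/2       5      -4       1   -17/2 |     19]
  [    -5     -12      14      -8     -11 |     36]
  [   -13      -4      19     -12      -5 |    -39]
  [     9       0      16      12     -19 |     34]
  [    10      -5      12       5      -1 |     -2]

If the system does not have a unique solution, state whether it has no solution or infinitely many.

infinitely many solutions

Row-reduce:
R1 ← R1 / (-11/2).
R2 ← R2 + 5·R1.
R3 ← R3 + 13·R1.
R4 ← R4 − 9·R1.
R5 ← R5 − 10·R1.
R2 ← R2 / (-182/11).
R1 ← R1 + 10/11·R2.
R3 ← R3 + 174/11·R2.
R4 ← R4 − 90/11·R2.
R5 ← R5 − 45/11·R2.
R3 ← R3 / (1055/91).
R1 ← R1 + 22/91·R3.
R2 ← R2 + 97/91·R3.
R4 ← R4 − 1654/91·R3.
R5 ← R5 − 827/91·R3.
R4 ← R4 / (19408/1055).
R1 ← R1 − 196/1055·R4.
R2 ← R2 − 1/1055·R4.
R3 ← R3 + 532/1055·R4.
R5 ← R5 − 9704/1055·R4.
Rank is 4 with 5 unknowns, leaving x_5 free.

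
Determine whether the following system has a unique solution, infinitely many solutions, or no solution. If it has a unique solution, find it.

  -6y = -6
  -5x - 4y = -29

x = 5, y = 1

Row-reduce the augmented matrix:
Swap R1 and R2.
R1 ← R1 / (-5).
R2 ← R2 / (-6).
R1 ← R1 − 4/5·R2.
Reading off the reduced rows gives x = 5, y = 1.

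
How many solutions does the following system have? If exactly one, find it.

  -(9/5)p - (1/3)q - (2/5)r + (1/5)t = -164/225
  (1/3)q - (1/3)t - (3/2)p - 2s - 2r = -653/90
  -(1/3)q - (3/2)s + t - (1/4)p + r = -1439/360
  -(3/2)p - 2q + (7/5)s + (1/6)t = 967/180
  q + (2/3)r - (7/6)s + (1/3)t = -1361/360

p = 0, q = -4/3, r = 8/5, s = 9/4, t = -8/3

Row-reduce the augmented matrix:
R1 ← R1 / (-9/5).
R2 ← R2 + 3/2·R1.
R3 ← R3 + 1/4·R1.
R4 ← R4 + 3/2·R1.
R2 ← R2 / (11/18).
R1 ← R1 − 5/27·R2.
R3 ← R3 + 31/108·R2.
R4 ← R4 + 31/18·R2.
R5 ← R5 − 1·R2.
R3 ← R3 / (3/11).
R1 ← R1 − 8/11·R3.
R2 ← R2 + 30/11·R3.
R4 ← R4 + 48/11·R3.
R5 ← R5 − 112/33·R3.
R4 ← R4 / (-649/15).
R1 ← R1 − 64/9·R4.
R2 ← R2 + 83/3·R4.
R3 ← R3 + 161/18·R4.
R5 ← R5 − 1753/54·R4.
R5 ← R5 / (-1465/6372).
R1 ← R1 + 116/531·R5.
R2 ← R2 + 31/354·R5.
R3 ← R3 − 1181/2124·R5.
R4 ← R4 + 85/354·R5.
Reading off the reduced rows gives p = 0, q = -4/3, r = 8/5, s = 9/4, t = -8/3.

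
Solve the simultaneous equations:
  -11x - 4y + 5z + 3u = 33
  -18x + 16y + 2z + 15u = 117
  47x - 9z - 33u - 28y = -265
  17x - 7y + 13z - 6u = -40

Row-reduce:
R1 ← R1 / (-11).
R2 ← R2 + 18·R1.
R3 ← R3 − 47·R1.
R4 ← R4 − 17·R1.
R2 ← R2 / (248/11).
R1 ← R1 − 4/11·R2.
R3 ← R3 + 496/11·R2.
R4 ← R4 + 145/11·R2.
Swap R3 and R4.
R3 ← R3 / (1061/62).
R1 ← R1 + 11/31·R3.
R2 ← R2 + 17/62·R3.
Row 4 reduces to 0 = 2, a contradiction. The system is inconsistent.

no solution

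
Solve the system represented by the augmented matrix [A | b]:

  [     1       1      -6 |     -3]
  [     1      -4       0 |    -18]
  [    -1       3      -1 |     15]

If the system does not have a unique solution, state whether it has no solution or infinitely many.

x_1 = -6, x_2 = 3, x_3 = 0

Row-reduce the augmented matrix:
R2 ← R2 − 1·R1.
R3 ← R3 + 1·R1.
R2 ← R2 / (-5).
R1 ← R1 − 1·R2.
R3 ← R3 − 4·R2.
R3 ← R3 / (-11/5).
R1 ← R1 + 24/5·R3.
R2 ← R2 + 6/5·R3.
Reading off the reduced rows gives x_1 = -6, x_2 = 3, x_3 = 0.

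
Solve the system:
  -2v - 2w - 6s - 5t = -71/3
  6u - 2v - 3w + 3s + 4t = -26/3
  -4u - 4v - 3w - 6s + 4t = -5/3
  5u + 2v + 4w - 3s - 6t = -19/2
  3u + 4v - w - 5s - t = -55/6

u = -3/2, v = 1, w = 3, s = 2/3, t = 7/3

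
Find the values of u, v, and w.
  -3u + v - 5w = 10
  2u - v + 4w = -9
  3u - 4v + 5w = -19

Row-reduce the augmented matrix:
R1 ← R1 / (-3).
R2 ← R2 − 2·R1.
R3 ← R3 − 3·R1.
R2 ← R2 / (-1/3).
R1 ← R1 + 1/3·R2.
R3 ← R3 + 3·R2.
R3 ← R3 / (-6).
R1 ← R1 − 1·R3.
R2 ← R2 + 2·R3.
Reading off the reduced rows gives u = 1, v = 3, w = -2.

u = 1, v = 3, w = -2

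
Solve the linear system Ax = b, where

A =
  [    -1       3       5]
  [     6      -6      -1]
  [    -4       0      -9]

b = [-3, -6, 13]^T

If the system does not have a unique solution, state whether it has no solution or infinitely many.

Row-reduce:
R1 ← R1 / (-1).
R2 ← R2 − 6·R1.
R3 ← R3 + 4·R1.
R2 ← R2 / (12).
R1 ← R1 + 3·R2.
R3 ← R3 + 12·R2.
Row 3 reduces to 0 = 1, a contradiction. The system is inconsistent.

no solution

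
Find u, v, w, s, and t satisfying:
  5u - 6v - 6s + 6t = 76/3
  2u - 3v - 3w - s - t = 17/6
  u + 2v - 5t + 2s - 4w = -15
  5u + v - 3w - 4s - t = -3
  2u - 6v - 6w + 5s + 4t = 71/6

Row-reduce the augmented matrix:
R1 ← R1 / (5).
R2 ← R2 − 2·R1.
R3 ← R3 − 1·R1.
R4 ← R4 − 5·R1.
R5 ← R5 − 2·R1.
R2 ← R2 / (-3/5).
R1 ← R1 + 6/5·R2.
R3 ← R3 − 16/5·R2.
R4 ← R4 − 7·R2.
R5 ← R5 + 18/5·R2.
R3 ← R3 / (-20).
R1 ← R1 − 6·R3.
R2 ← R2 − 5·R3.
R4 ← R4 + 38·R3.
R5 ← R5 − 12·R3.
R4 ← R4 / (-29/15).
R1 ← R1 + 4/5·R4.
R2 ← R2 − 1/3·R4.
R3 ← R3 + 8/15·R4.
R5 ← R5 − 27/5·R4.
R5 ← R5 / (359/58).
R1 ← R1 − 51/58·R5.
R2 ← R2 + 57/116·R5.
R3 ← R3 − 155/116·R5.
R4 ← R4 − 13/58·R5.
Reading off the reduced rows gives u = 5/3, v = -7/3, w = 2, s = 1/2, t = 1.

u = 5/3, v = -7/3, w = 2, s = 1/2, t = 1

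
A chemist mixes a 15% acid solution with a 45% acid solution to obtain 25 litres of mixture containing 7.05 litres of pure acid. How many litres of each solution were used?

Let a = litres of solution A, b = litres of solution B.
  b + a = 25
  (3/20)a + (9/20)b = 141/20
Row-reduce the augmented matrix:
R2 ← R2 − 3/20·R1.
R2 ← R2 / (3/10).
R1 ← R1 − 1·R2.
Reading off the reduced rows gives a = 14, b = 11.

litres of solution A: 14, litres of solution B: 11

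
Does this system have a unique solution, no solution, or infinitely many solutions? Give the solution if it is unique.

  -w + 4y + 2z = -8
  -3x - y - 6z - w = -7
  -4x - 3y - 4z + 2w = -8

infinitely many solutions

Row-reduce:
Swap R1 and R2.
R1 ← R1 / (-3).
R3 ← R3 + 4·R1.
R2 ← R2 / (4).
R1 ← R1 − 1/3·R2.
R3 ← R3 + 5/3·R2.
R3 ← R3 / (29/6).
R1 ← R1 − 11/6·R3.
R2 ← R2 − 1/2·R3.
Rank is 3 with 4 unknowns, leaving w free.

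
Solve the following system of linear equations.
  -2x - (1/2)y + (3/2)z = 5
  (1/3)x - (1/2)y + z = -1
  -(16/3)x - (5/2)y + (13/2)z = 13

Row-reduce:
R1 ← R1 / (-2).
R2 ← R2 − 1/3·R1.
R3 ← R3 + 16/3·R1.
R2 ← R2 / (-7/12).
R1 ← R1 − 1/4·R2.
R3 ← R3 + 7/6·R2.
Rank is 2 with 3 unknowns, leaving z free.

infinitely many solutions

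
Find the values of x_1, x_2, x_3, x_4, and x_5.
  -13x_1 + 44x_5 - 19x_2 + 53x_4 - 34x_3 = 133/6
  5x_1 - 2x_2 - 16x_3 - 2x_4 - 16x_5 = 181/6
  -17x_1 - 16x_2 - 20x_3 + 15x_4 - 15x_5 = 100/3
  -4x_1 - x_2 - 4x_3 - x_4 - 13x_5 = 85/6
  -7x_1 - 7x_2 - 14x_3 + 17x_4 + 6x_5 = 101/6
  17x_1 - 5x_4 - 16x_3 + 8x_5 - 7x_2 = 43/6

x_1 = -1/2, x_2 = 1, x_3 = -5/3, x_4 = 0, x_5 = -1/2

Row-reduce the augmented matrix:
R1 ← R1 / (-13).
R2 ← R2 − 5·R1.
R3 ← R3 + 17·R1.
R4 ← R4 + 4·R1.
R5 ← R5 + 7·R1.
R6 ← R6 − 17·R1.
R2 ← R2 / (-121/13).
R1 ← R1 − 19/13·R2.
R3 ← R3 − 115/13·R2.
R4 ← R4 − 63/13·R2.
R5 ← R5 − 42/13·R2.
R6 ← R6 + 414/13·R2.
R3 ← R3 / (-384/121).
R1 ← R1 + 236/121·R3.
R2 ← R2 − 378/121·R3.
R4 ← R4 + 1050/121·R3.
R5 ← R5 + 700/121·R3.
R6 ← R6 − 4722/121·R3.
R4 ← R4 / (5951/64).
R1 ← R1 − 2059/96·R4.
R2 ← R2 + 2447/64·R4.
R3 ← R3 − 4457/384·R4.
R5 ← R5 − 5951/96·R4.
R6 ← R6 + 28899/64·R4.
Swap R5 and R6.
R5 ← R5 / (36823/5951).
R1 ← R1 − 9610/5951·R5.
R2 ← R2 + 4660/5951·R5.
R3 ← R3 − 16355/11902·R5.
R4 ← R4 − 10873/5951·R5.
R6 reduces to 0 = 0, so the extra equation is consistent.
Reading off the reduced rows gives x_1 = -1/2, x_2 = 1, x_3 = -5/3, x_4 = 0, x_5 = -1/2.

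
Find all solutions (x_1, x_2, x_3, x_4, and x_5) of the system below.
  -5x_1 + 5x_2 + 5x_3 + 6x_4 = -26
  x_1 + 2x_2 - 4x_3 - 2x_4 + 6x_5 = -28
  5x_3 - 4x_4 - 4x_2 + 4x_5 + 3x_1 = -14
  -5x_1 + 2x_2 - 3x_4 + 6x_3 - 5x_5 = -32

Row-reduce:
R1 ← R1 / (-5).
R2 ← R2 − 1·R1.
R3 ← R3 − 3·R1.
R4 ← R4 + 5·R1.
R2 ← R2 / (3).
R1 ← R1 + 1·R2.
R3 ← R3 + 1·R2.
R4 ← R4 + 3·R2.
R3 ← R3 / (7).
R1 ← R1 + 2·R3.
R2 ← R2 + 1·R3.
R4 ← R4 + 2·R3.
R4 ← R4 / (-1049/105).
R1 ← R1 + 58/35·R4.
R2 ← R2 + 38/105·R4.
R3 ← R3 + 2/21·R4.
Rank is 4 with 5 unknowns, leaving x_5 free.

infinitely many solutions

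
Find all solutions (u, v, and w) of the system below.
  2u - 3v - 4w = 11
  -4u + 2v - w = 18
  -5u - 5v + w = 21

Row-reduce the augmented matrix:
R1 ← R1 / (2).
R2 ← R2 + 4·R1.
R3 ← R3 + 5·R1.
R2 ← R2 / (-4).
R1 ← R1 + 3/2·R2.
R3 ← R3 + 25/2·R2.
R3 ← R3 / (153/8).
R1 ← R1 − 11/8·R3.
R2 ← R2 − 9/4·R3.
Reading off the reduced rows gives u = -4, v = -1, w = -4.

u = -4, v = -1, w = -4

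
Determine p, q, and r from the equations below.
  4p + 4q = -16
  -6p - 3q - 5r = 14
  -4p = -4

p = 1, q = -5, r = -1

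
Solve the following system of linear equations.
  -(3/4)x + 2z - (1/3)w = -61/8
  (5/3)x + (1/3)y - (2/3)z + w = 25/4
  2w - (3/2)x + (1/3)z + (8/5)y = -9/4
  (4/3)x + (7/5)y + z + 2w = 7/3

Row-reduce the augmented matrix:
R1 ← R1 / (-3/4).
R2 ← R2 − 5/3·R1.
R3 ← R3 + 3/2·R1.
R4 ← R4 − 4/3·R1.
R2 ← R2 / (1/3).
R3 ← R3 − 8/5·R2.
R4 ← R4 − 7/5·R2.
R3 ← R3 / (-109/5).
R1 ← R1 + 8/3·R3.
R2 ← R2 − 34/3·R3.
R4 ← R4 + 509/45·R3.
R4 ← R4 / (-3703/8829).
R1 ← R1 − 796/2943·R4.
R2 ← R2 − 4465/2943·R4.
R3 ← R3 + 64/981·R4.
Reading off the reduced rows gives x = 5/2, y = 5/2, z = -3, w = -3/4.

x = 5/2, y = 5/2, z = -3, w = -3/4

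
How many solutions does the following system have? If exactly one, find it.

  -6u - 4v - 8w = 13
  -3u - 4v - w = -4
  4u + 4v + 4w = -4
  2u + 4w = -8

Row-reduce:
R1 ← R1 / (-6).
R2 ← R2 + 3·R1.
R3 ← R3 − 4·R1.
R4 ← R4 − 2·R1.
R2 ← R2 / (-2).
R1 ← R1 − 2/3·R2.
R3 ← R3 − 4/3·R2.
R4 ← R4 + 4/3·R2.
R3 ← R3 / (2/3).
R1 ← R1 − 7/3·R3.
R2 ← R2 + 3/2·R3.
R4 ← R4 + 2/3·R3.
Row 4 reduces to 0 = 1, a contradiction. The system is inconsistent.

no solution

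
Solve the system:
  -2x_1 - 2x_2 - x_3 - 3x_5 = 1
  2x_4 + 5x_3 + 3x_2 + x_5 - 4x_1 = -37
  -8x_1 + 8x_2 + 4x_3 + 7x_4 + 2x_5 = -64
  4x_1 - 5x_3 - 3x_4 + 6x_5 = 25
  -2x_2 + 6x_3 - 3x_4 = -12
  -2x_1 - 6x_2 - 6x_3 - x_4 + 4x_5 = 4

no solution

Row-reduce:
R1 ← R1 / (-2).
R2 ← R2 + 4·R1.
R3 ← R3 + 8·R1.
R4 ← R4 − 4·R1.
R6 ← R6 + 2·R1.
R2 ← R2 / (7).
R1 ← R1 − 1·R2.
R3 ← R3 − 16·R2.
R4 ← R4 + 4·R2.
R5 ← R5 + 2·R2.
R6 ← R6 + 4·R2.
R3 ← R3 / (-8).
R1 ← R1 + 1/2·R3.
R2 ← R2 − 1·R3.
R4 ← R4 + 3·R3.
R5 ← R5 − 8·R3.
R6 ← R6 + 1·R3.
R4 ← R4 / (-155/56).
R1 ← R1 + 7/16·R4.
R2 ← R2 − 33/56·R4.
R3 ← R3 + 17/56·R4.
R6 ← R6 + 9/56·R4.
Swap R5 and R6.
R5 ← R5 / (1701/155).
R1 ← R1 + 39/310·R5.
R2 ← R2 − 273/155·R5.
R3 ← R3 + 42/155·R5.
R4 ← R4 + 266/155·R5.
Row 6 reduces to 0 = -2, a contradiction. The system is inconsistent.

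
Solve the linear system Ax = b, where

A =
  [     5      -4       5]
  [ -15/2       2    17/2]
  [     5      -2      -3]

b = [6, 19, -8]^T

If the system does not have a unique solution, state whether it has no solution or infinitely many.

infinitely many solutions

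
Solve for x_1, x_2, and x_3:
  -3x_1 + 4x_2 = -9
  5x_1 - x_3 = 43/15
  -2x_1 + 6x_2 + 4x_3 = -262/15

Row-reduce the augmented matrix:
R1 ← R1 / (-3).
R2 ← R2 − 5·R1.
R3 ← R3 + 2·R1.
R2 ← R2 / (20/3).
R1 ← R1 + 4/3·R2.
R3 ← R3 − 10/3·R2.
R3 ← R3 / (9/2).
R1 ← R1 + 1/5·R3.
R2 ← R2 + 3/20·R3.
Reading off the reduced rows gives x_1 = 1/3, x_2 = -2, x_3 = -6/5.

x_1 = 1/3, x_2 = -2, x_3 = -6/5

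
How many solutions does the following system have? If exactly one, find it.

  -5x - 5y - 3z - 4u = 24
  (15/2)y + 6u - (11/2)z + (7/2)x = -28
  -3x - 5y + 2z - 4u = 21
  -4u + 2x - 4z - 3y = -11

no solution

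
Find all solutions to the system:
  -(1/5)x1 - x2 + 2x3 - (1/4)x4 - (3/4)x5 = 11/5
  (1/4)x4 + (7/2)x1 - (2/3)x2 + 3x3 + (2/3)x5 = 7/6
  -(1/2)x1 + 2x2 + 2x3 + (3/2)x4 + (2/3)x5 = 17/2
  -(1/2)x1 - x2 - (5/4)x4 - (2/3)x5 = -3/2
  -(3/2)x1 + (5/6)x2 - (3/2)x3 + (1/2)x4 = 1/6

infinitely many solutions

Row-reduce:
R1 ← R1 / (-1/5).
R2 ← R2 − 7/2·R1.
R3 ← R3 + 1/2·R1.
R4 ← R4 + 1/2·R1.
R5 ← R5 + 3/2·R1.
R2 ← R2 / (-109/6).
R1 ← R1 − 5·R2.
R3 ← R3 − 9/2·R2.
R4 ← R4 − 3/2·R2.
R5 ← R5 − 25/3·R2.
R3 ← R3 / (699/109).
R1 ← R1 − 50/109·R3.
R2 ← R2 + 228/109·R3.
R4 ← R4 + 203/109·R3.
R5 ← R5 − 203/218·R3.
R4 ← R4 / (-451/699).
R1 ← R1 − 25/699·R4.
R2 ← R2 − 547/932·R4.
R3 ← R3 − 481/2796·R4.
R5 ← R5 − 451/1398·R4.
Rank is 4 with 5 unknowns, leaving x5 free.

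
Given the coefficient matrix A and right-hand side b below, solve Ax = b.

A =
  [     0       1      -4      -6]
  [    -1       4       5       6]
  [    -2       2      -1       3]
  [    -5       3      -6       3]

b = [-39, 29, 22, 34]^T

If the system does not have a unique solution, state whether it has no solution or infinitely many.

x_1 = -5, x_2 = -3, x_3 = 0, x_4 = 6

Row-reduce the augmented matrix:
Swap R1 and R2.
R1 ← R1 / (-1).
R3 ← R3 + 2·R1.
R4 ← R4 + 5·R1.
R1 ← R1 + 4·R2.
R3 ← R3 + 6·R2.
R4 ← R4 + 17·R2.
R3 ← R3 / (-35).
R1 ← R1 + 21·R3.
R2 ← R2 + 4·R3.
R4 ← R4 + 99·R3.
R4 ← R4 / (-12/7).
R1 ← R1 + 3·R4.
R2 ← R2 + 6/7·R4.
R3 ← R3 − 9/7·R4.
Reading off the reduced rows gives x_1 = -5, x_2 = -3, x_3 = 0, x_4 = 6.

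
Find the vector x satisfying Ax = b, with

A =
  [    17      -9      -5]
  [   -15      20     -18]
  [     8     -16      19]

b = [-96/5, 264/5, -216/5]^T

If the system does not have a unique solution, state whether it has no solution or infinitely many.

x_1 = -8/5, x_2 = 0, x_3 = -8/5

Row-reduce the augmented matrix:
R1 ← R1 / (17).
R2 ← R2 + 15·R1.
R3 ← R3 − 8·R1.
R2 ← R2 / (205/17).
R1 ← R1 + 9/17·R2.
R3 ← R3 + 200/17·R2.
R3 ← R3 / (-21/41).
R1 ← R1 + 262/205·R3.
R2 ← R2 + 381/205·R3.
Reading off the reduced rows gives x_1 = -8/5, x_2 = 0, x_3 = -8/5.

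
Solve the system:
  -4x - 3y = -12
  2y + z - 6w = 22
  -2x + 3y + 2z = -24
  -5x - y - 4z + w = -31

x = 6, y = -4, z = 0, w = -5

Row-reduce the augmented matrix:
R1 ← R1 / (-4).
R3 ← R3 + 2·R1.
R4 ← R4 + 5·R1.
R2 ← R2 / (2).
R1 ← R1 − 3/4·R2.
R3 ← R3 − 9/2·R2.
R4 ← R4 − 11/4·R2.
R3 ← R3 / (-1/4).
R1 ← R1 + 3/8·R3.
R2 ← R2 − 1/2·R3.
R4 ← R4 + 43/8·R3.
R4 ← R4 / (-281).
R1 ← R1 + 18·R4.
R2 ← R2 − 24·R4.
R3 ← R3 + 54·R4.
Reading off the reduced rows gives x = 6, y = -4, z = 0, w = -5.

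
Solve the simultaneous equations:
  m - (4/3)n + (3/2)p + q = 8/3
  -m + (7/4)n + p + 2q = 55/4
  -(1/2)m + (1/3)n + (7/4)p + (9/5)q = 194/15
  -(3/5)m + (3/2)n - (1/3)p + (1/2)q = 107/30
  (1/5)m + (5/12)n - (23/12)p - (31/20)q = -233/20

no solution

Row-reduce:
R2 ← R2 + 1·R1.
R3 ← R3 + 1/2·R1.
R4 ← R4 + 3/5·R1.
R5 ← R5 − 1/5·R1.
R2 ← R2 / (5/12).
R1 ← R1 + 4/3·R2.
R3 ← R3 + 1/3·R2.
R4 ← R4 − 7/10·R2.
R5 ← R5 − 41/60·R2.
R3 ← R3 / (9/2).
R1 ← R1 − 19/2·R3.
R2 ← R2 − 6·R3.
R4 ← R4 + 109/30·R3.
R5 ← R5 + 379/60·R3.
R4 ← R4 / (-98/675).
R1 ← R1 − 61/90·R4.
R2 ← R2 − 14/15·R4.
R3 ← R3 − 47/45·R4.
R5 ← R5 + 49/675·R4.
Row 5 reduces to 0 = -1/2, a contradiction. The system is inconsistent.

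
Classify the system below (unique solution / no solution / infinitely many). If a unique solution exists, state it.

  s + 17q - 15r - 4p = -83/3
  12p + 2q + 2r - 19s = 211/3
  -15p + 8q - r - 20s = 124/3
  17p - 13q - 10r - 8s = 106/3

p = 1, q = -1/3, r = 1, s = -3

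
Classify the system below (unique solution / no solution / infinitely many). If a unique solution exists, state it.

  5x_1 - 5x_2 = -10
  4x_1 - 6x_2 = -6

x_1 = -3, x_2 = -1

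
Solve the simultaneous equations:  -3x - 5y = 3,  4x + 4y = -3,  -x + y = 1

no solution

Row-reduce:
R1 ← R1 / (-3).
R2 ← R2 − 4·R1.
R3 ← R3 + 1·R1.
R2 ← R2 / (-8/3).
R1 ← R1 − 5/3·R2.
R3 ← R3 − 8/3·R2.
Row 3 reduces to 0 = 1, a contradiction. The system is inconsistent.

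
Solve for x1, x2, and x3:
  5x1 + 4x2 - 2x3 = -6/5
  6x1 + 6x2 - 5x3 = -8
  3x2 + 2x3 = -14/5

x1 = 2, x2 = -2, x3 = 8/5

Row-reduce the augmented matrix:
R1 ← R1 / (5).
R2 ← R2 − 6·R1.
R2 ← R2 / (6/5).
R1 ← R1 − 4/5·R2.
R3 ← R3 − 3·R2.
R3 ← R3 / (17/2).
R1 ← R1 − 4/3·R3.
R2 ← R2 + 13/6·R3.
Reading off the reduced rows gives x1 = 2, x2 = -2, x3 = 8/5.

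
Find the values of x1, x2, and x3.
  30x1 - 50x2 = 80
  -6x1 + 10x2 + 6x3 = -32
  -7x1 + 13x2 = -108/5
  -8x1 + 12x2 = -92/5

Row-reduce the augmented matrix:
R1 ← R1 / (30).
R2 ← R2 + 6·R1.
R3 ← R3 + 7·R1.
R4 ← R4 + 8·R1.
Swap R2 and R3.
R2 ← R2 / (4/3).
R1 ← R1 + 5/3·R2.
R4 ← R4 + 4/3·R2.
R3 ← R3 / (6).
R4 reduces to 0 = 0, so the extra equation is consistent.
Reading off the reduced rows gives x1 = -1, x2 = -11/5, x3 = -8/3.

x1 = -1, x2 = -11/5, x3 = -8/3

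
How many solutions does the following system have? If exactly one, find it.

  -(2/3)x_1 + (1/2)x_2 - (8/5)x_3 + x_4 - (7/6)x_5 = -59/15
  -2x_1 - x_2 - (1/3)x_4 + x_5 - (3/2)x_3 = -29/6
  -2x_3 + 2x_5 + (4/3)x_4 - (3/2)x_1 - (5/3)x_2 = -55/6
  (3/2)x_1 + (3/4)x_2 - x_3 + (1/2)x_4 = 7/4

infinitely many solutions

Row-reduce:
R1 ← R1 / (-2/3).
R2 ← R2 + 2·R1.
R3 ← R3 + 3/2·R1.
R4 ← R4 − 3/2·R1.
R2 ← R2 / (-5/2).
R1 ← R1 + 3/4·R2.
R3 ← R3 + 67/24·R2.
R4 ← R4 − 15/8·R2.
R3 ← R3 / (-417/200).
R1 ← R1 − 141/100·R3.
R2 ← R2 + 33/25·R3.
R4 ← R4 + 17/8·R3.
R4 ← R4 / (-9793/3753).
R1 ← R1 − 1748/1251·R4.
R2 ← R2 + 554/1251·R4.
R3 ← R3 + 5050/3753·R4.
Rank is 4 with 5 unknowns, leaving x_5 free.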